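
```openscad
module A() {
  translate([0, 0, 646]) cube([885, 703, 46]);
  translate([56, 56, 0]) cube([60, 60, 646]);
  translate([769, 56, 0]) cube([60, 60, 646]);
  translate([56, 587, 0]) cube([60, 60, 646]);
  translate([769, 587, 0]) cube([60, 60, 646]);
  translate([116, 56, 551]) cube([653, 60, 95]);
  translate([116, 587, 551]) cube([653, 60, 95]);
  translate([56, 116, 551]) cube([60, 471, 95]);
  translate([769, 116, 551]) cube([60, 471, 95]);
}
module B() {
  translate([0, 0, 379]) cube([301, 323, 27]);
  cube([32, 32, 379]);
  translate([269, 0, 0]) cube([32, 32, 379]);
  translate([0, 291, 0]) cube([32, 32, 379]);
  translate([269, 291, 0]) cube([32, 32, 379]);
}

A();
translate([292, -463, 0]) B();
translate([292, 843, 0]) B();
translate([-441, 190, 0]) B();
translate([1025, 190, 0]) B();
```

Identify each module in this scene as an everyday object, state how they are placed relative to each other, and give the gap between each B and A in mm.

Each stool's nearest face is 140 mm from the table's bounding box.

A is a table. B is a stool. Four stools sit around the table at the −y, +y, −x, +x sides. The gap between each stool and the table is 140 mm.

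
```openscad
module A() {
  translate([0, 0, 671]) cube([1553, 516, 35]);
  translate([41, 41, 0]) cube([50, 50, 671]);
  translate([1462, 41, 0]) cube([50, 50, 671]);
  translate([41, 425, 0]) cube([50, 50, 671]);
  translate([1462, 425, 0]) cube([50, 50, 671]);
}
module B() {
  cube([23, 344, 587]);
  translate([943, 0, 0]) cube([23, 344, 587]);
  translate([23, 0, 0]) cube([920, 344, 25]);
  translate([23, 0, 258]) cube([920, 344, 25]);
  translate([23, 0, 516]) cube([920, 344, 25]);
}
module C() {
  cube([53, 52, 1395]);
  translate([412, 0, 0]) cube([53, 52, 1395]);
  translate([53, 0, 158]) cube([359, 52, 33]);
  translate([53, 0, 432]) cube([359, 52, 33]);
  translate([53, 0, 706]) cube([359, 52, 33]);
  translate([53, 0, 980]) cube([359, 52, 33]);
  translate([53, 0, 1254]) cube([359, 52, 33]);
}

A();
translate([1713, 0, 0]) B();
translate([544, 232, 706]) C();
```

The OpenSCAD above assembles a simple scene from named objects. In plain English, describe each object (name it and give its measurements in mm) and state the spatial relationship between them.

A is a rectangular dining table. The top is 1553×516×35 mm with its upper surface at z = 706 mm. It stands on four 50×50 mm square legs, each inset 41 mm from the nearest pair of top edges, running from the floor to the underside of the top.

B is an open bookshelf. Two side panels, each 23 mm thick, 344 mm deep and 587 mm tall, stand 966 mm apart (outside-to-outside). Between them sit 3 shelves, each 25 mm thick and 344 mm deep, spanning the full gap between the sides. The bottom shelf rests on the floor (its underside at z = 0) and the clear gap between one shelf's top and the next shelf's underside is 233 mm.

C is a straight ladder. Two 53×52 mm vertical rails, 1395 mm tall, stand 465 mm apart (outside-to-outside) with their front faces coplanar on the −y side. 5 rungs, each 52 mm deep and 33 mm tall, span between the inner faces of the rails, front faces flush with the rails. The lowest rung's underside is at z = 158 mm and rungs are spaced 274 mm apart (underside to underside).

The bookshelf is on the floor beside the table on its +x side. The ladder is on top of the table, centred.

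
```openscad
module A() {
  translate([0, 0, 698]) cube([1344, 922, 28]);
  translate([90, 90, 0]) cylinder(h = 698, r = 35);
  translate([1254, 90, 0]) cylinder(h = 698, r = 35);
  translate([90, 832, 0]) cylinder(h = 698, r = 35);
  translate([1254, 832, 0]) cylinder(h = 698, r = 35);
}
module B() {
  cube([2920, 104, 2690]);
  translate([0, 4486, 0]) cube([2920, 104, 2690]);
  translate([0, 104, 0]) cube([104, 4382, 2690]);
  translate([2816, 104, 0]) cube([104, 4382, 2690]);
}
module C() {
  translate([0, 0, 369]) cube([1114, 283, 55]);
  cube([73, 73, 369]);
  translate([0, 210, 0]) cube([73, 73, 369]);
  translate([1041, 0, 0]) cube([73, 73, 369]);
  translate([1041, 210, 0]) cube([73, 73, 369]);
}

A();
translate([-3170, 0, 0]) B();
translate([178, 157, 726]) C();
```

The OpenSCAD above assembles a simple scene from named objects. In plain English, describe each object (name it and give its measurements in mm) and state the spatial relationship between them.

A is a rectangular dining table. The top is 1344×922×28 mm with its upper surface at z = 726 mm. It stands on four round legs of 70 mm diameter, each leg's bounding box inset 55 mm from the nearest pair of top edges, running from the floor to the underside of the top.

B is the wall frame of a small rectangular building: four walls, each 2690 mm tall and 104 mm thick, enclosing a footprint 2920 mm (x) by 4590 mm (y) outside-to-outside, with no floor or roof. The front and back walls (the −y and +y sides) span the full width; the two side walls fit between them.

C is a bench: a 1114×283 mm seat slab, 55 mm thick, top at z = 424 mm, on four 73×73 mm square legs flush with the seat corners and standing on z = 0.

The house frame is on the floor beside the table on its −x side. The bench is on top of the table.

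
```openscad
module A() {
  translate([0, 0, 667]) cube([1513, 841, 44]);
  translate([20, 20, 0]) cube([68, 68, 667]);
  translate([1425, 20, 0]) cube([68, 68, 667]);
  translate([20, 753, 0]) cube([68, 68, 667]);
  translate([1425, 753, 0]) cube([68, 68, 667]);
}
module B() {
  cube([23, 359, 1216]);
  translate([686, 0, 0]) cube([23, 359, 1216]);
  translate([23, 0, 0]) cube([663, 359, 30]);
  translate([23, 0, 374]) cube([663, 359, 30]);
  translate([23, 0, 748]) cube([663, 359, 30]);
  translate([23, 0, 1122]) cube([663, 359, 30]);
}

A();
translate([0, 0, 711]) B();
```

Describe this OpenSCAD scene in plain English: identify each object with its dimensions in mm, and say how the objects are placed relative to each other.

A is a rectangular dining table. The top is 1513×841×44 mm with its upper surface at z = 711 mm. It stands on four 68×68 mm square legs, each inset 20 mm from the nearest pair of top edges, running from the floor to the underside of the top.

B is an open bookshelf. Two side panels, each 23 mm thick, 359 mm deep and 1216 mm tall, stand 709 mm apart (outside-to-outside). Between them sit 4 shelves, each 30 mm thick and 359 mm deep, spanning the full gap between the sides. The bottom shelf rests on the floor (its underside at z = 0) and the clear gap between one shelf's top and the next shelf's underside is 344 mm.

The bookshelf is on top of the table.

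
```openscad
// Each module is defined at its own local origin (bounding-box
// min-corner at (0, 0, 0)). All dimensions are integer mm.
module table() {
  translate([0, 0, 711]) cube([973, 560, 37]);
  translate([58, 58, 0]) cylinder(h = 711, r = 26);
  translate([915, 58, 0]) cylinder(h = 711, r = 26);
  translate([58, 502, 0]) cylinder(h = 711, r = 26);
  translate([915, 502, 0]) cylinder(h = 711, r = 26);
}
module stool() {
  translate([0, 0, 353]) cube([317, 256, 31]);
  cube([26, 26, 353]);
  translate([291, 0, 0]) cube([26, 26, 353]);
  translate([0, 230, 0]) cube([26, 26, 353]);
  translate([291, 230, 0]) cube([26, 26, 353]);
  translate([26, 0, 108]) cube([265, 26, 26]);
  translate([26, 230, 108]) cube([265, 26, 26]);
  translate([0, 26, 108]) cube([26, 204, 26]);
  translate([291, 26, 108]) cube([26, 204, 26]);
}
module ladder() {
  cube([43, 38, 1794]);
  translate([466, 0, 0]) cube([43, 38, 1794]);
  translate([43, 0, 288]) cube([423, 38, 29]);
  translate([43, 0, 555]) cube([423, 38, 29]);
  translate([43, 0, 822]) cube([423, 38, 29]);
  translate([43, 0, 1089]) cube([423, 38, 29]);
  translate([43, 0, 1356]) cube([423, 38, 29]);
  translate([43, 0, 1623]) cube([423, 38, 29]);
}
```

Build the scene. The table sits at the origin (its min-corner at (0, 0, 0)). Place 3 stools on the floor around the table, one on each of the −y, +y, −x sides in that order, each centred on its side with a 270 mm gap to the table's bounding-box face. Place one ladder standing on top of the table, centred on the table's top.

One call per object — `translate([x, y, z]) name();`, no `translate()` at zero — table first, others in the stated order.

table();
translate([328, -526, 0]) stool();
translate([328, 830, 0]) stool();
translate([-587, 152, 0]) stool();
translate([232, 261, 748]) ladder();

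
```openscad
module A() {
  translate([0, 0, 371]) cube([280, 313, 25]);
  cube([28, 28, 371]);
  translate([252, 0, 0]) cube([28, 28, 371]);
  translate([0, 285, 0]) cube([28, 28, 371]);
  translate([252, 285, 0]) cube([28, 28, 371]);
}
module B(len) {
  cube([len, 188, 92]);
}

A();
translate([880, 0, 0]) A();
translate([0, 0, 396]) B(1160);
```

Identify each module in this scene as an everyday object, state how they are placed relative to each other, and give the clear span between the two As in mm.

A is a stool. B is a beam. A beam spans the tops of two stools. The clear span between the two stools is 600 mm.

Second stool starts at x = 880; first ends at x = 280; clear span = 880 − 280 = 600 mm.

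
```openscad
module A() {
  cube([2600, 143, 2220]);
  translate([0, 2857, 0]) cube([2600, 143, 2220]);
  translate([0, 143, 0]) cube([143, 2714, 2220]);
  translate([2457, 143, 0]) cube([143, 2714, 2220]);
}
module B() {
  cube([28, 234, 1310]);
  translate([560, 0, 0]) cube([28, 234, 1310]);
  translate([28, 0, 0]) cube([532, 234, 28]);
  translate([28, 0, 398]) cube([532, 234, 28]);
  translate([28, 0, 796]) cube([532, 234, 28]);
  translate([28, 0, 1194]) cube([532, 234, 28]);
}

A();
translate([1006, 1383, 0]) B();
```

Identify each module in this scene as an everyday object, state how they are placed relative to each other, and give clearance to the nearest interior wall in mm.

A is a house frame. B is a bookshelf. The bookshelf sits inside the house frame, centred. The clearance to the nearest interior wall is 863 mm.

Clearances: x = 863, y = 1240; minimum 863 mm.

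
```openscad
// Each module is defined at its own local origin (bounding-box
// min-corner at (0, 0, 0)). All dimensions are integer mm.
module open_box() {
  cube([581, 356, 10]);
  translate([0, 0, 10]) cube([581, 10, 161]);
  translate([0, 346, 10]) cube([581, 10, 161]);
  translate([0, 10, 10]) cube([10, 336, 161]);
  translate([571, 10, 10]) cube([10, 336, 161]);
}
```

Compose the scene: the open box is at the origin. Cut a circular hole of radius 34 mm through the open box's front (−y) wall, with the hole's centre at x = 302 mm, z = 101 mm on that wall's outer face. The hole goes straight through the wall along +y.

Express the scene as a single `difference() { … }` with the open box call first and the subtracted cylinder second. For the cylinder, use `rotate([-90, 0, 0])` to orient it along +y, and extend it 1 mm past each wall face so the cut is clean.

difference() {
  open_box();
  translate([302, -1, 101]) rotate([-90, 0, 0]) cylinder(h = 12, r = 34);
}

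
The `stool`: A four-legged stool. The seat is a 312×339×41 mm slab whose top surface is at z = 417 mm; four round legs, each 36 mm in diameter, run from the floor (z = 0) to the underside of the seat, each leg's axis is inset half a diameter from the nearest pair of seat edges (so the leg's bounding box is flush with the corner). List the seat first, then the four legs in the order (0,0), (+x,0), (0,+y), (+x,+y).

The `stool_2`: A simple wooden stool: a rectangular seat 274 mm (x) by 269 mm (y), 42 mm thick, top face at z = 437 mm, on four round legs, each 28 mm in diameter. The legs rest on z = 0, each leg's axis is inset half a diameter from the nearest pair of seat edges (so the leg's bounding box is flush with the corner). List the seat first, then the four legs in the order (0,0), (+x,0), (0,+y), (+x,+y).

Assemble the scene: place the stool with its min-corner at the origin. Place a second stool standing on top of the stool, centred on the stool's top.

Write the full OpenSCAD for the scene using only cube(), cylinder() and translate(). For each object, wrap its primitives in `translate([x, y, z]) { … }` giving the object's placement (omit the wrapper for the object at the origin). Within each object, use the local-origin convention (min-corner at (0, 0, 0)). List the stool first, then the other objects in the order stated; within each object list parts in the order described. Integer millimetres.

translate([0, 0, 376]) cube([312, 339, 41]);
translate([18, 18, 0]) cylinder(h = 376, r = 18);
translate([294, 18, 0]) cylinder(h = 376, r = 18);
translate([18, 321, 0]) cylinder(h = 376, r = 18);
translate([294, 321, 0]) cylinder(h = 376, r = 18);
translate([19, 35, 417]) {
  translate([0, 0, 395]) cube([274, 269, 42]);
  translate([14, 14, 0]) cylinder(h = 395, r = 14);
  translate([260, 14, 0]) cylinder(h = 395, r = 14);
  translate([14, 255, 0]) cylinder(h = 395, r = 14);
  translate([260, 255, 0]) cylinder(h = 395, r = 14);
}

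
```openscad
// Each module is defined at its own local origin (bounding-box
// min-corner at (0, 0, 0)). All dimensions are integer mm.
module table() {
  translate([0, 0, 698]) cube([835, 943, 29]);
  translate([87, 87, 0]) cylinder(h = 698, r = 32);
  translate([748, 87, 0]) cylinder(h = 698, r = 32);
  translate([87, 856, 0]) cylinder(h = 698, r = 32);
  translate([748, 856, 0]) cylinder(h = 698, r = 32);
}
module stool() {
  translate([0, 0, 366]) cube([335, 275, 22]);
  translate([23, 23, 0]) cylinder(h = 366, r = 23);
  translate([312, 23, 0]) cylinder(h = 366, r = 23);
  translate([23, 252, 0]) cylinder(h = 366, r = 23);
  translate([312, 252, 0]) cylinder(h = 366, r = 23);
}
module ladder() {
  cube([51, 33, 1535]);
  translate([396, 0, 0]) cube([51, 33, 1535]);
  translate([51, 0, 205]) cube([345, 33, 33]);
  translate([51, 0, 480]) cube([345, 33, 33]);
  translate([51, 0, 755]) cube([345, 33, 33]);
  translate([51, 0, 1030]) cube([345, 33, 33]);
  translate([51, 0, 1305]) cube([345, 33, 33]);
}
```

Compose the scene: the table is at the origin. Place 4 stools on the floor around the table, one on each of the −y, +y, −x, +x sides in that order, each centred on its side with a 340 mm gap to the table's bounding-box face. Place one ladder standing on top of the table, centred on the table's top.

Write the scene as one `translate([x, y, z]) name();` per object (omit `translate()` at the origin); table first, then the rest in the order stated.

table();
translate([250, -615, 0]) stool();
translate([250, 1283, 0]) stool();
translate([-675, 334, 0]) stool();
translate([1175, 334, 0]) stool();
translate([194, 455, 727]) ladder();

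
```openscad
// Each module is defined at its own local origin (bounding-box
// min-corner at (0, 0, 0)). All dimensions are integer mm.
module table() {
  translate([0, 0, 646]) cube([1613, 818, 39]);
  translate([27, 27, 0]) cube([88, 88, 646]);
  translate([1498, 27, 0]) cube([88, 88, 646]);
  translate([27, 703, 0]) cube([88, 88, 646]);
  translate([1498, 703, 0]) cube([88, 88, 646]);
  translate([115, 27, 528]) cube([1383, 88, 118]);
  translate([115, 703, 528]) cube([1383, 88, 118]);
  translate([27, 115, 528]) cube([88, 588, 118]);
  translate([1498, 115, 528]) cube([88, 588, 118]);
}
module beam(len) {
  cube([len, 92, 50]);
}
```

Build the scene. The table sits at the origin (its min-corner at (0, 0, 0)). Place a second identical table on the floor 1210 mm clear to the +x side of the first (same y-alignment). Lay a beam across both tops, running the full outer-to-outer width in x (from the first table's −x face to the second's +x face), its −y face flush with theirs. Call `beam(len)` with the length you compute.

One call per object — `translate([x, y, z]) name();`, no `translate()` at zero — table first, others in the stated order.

table();
translate([2823, 0, 0]) table();
translate([0, 0, 685]) beam(4436);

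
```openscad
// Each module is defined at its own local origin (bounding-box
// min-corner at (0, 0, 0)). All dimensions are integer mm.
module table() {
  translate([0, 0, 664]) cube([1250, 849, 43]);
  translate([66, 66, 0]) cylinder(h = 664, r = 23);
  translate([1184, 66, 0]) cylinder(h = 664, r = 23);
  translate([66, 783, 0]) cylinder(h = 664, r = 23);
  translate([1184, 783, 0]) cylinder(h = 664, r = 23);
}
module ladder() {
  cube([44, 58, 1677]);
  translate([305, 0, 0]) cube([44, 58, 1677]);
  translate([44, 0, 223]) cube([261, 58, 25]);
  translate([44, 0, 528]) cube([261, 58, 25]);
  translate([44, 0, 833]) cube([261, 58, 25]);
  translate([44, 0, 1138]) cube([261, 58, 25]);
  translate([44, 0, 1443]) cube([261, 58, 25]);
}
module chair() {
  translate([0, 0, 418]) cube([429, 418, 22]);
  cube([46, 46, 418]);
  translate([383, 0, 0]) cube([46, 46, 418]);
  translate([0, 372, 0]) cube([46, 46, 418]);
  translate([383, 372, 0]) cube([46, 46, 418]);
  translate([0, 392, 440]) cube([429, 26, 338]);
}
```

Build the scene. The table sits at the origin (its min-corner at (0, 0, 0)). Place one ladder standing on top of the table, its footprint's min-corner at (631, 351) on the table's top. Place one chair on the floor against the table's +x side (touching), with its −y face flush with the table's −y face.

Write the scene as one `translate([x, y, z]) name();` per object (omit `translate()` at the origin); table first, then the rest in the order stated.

table();
translate([631, 351, 707]) ladder();
translate([1250, 0, 0]) chair();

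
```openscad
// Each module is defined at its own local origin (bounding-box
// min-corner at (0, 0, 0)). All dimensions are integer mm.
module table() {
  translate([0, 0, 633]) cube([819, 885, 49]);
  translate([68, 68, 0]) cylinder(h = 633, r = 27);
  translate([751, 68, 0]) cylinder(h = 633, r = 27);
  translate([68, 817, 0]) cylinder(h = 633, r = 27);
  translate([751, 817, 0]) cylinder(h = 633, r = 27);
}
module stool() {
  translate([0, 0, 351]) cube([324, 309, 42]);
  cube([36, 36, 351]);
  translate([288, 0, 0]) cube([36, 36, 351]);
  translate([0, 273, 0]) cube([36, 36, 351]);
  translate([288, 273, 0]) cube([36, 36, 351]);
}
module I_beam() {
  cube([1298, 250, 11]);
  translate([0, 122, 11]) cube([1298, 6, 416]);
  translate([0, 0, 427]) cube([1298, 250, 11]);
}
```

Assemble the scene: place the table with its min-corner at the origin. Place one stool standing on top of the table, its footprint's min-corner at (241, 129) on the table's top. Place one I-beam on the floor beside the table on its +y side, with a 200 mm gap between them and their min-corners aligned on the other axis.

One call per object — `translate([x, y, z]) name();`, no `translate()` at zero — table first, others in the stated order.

table();
translate([241, 129, 682]) stool();
translate([0, 1085, 0]) I_beam();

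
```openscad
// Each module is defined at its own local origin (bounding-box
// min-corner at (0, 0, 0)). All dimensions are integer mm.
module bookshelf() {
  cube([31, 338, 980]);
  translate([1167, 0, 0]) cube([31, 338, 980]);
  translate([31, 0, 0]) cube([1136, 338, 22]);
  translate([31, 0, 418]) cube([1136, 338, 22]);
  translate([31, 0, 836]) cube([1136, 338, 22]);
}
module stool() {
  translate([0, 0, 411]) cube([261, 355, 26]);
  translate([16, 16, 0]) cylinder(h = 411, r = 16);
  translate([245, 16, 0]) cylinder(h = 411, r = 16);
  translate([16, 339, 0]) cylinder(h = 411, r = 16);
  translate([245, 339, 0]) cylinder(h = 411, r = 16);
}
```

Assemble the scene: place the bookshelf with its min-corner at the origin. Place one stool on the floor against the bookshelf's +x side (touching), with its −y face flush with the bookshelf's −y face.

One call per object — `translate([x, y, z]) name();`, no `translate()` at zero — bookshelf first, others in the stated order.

bookshelf();
translate([1198, 0, 0]) stool();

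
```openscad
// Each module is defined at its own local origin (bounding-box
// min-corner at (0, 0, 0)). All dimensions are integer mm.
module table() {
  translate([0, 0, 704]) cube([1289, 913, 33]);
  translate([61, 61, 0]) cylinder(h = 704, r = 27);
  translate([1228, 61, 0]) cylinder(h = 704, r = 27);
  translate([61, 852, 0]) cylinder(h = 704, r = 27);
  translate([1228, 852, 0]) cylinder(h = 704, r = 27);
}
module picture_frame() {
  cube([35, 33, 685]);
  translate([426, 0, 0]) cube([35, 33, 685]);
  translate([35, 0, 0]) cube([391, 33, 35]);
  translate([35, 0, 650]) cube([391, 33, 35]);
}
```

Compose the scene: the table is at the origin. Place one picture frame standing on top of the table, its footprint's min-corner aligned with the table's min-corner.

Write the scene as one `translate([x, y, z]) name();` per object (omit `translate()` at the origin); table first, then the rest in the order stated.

table();
translate([0, 0, 737]) picture_frame();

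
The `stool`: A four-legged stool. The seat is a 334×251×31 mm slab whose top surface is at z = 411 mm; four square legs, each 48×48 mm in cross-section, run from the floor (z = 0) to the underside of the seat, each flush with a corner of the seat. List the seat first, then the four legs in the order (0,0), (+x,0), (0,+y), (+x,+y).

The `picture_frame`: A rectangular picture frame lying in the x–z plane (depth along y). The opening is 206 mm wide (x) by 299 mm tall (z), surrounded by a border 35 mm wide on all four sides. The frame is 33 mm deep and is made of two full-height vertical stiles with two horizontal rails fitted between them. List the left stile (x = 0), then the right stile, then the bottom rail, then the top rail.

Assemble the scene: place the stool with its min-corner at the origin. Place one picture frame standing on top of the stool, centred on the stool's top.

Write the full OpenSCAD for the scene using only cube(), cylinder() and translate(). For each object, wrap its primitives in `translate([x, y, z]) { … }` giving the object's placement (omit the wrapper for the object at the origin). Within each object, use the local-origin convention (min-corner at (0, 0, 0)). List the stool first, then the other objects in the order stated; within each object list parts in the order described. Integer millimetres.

translate([0, 0, 380]) cube([334, 251, 31]);
cube([48, 48, 380]);
translate([286, 0, 0]) cube([48, 48, 380]);
translate([0, 203, 0]) cube([48, 48, 380]);
translate([286, 203, 0]) cube([48, 48, 380]);
translate([29, 109, 411]) {
  cube([35, 33, 369]);
  translate([241, 0, 0]) cube([35, 33, 369]);
  translate([35, 0, 0]) cube([206, 33, 35]);
  translate([35, 0, 334]) cube([206, 33, 35]);
}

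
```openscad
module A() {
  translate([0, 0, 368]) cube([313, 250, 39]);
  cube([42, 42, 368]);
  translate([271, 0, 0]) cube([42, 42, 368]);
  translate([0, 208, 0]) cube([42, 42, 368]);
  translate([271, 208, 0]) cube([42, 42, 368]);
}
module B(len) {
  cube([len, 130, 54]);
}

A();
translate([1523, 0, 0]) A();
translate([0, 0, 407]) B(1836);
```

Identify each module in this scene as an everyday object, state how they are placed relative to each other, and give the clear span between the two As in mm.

Second stool starts at x = 1523; first ends at x = 313; clear span = 1523 − 313 = 1210 mm.

A is a stool. B is a beam. A beam spans the tops of two stools. The clear span between the two stools is 1210 mm.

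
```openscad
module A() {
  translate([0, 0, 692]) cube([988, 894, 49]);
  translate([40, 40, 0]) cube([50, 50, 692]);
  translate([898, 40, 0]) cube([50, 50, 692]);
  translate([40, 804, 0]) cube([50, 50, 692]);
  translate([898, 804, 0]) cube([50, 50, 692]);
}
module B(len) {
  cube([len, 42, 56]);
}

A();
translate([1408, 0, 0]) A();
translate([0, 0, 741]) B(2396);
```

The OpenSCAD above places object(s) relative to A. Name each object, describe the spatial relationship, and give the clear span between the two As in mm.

A is a table. B is a beam. A beam spans the tops of two tables. The clear span between the two tables is 420 mm.

Second table starts at x = 1408; first ends at x = 988; clear span = 1408 − 988 = 420 mm.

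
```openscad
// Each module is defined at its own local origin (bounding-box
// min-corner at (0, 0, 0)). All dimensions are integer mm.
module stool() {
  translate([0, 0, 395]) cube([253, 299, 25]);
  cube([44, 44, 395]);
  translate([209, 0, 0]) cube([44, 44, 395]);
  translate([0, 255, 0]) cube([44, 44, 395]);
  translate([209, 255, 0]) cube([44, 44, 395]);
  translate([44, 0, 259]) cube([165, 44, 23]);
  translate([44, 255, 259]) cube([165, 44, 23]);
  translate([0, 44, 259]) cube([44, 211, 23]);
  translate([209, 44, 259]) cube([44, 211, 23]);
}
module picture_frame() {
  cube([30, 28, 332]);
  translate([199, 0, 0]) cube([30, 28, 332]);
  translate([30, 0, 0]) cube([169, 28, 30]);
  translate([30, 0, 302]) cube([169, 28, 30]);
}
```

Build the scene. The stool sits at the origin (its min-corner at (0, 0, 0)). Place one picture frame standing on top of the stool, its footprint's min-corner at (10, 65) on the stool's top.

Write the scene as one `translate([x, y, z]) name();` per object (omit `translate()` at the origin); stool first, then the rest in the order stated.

stool();
translate([10, 65, 420]) picture_frame();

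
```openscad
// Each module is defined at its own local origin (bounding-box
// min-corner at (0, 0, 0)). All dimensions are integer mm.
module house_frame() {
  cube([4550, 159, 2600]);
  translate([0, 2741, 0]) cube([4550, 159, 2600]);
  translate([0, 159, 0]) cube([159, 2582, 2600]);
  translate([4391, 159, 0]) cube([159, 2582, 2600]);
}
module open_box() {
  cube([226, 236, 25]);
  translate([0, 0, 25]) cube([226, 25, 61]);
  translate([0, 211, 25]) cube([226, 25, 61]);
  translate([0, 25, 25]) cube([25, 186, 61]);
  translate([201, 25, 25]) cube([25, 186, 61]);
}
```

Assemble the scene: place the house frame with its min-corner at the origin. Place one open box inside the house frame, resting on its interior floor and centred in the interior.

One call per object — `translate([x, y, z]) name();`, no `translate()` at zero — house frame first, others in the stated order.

house_frame();
translate([2162, 1332, 0]) open_box();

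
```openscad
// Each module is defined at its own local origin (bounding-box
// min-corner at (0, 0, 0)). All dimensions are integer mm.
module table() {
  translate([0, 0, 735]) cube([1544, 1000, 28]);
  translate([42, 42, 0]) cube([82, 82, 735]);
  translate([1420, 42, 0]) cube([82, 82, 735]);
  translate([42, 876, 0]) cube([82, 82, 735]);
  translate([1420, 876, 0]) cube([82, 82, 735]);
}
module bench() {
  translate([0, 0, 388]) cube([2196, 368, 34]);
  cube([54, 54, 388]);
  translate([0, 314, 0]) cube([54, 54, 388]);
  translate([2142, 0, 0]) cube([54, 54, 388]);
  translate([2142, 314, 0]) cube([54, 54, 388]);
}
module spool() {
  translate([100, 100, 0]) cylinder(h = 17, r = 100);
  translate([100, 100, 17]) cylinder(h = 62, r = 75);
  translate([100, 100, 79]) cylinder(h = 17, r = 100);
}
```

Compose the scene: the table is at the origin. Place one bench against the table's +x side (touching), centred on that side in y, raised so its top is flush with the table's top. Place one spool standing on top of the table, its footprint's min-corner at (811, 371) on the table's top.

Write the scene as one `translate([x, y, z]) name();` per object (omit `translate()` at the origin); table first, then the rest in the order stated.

table();
translate([1544, 316, 341]) bench();
translate([811, 371, 763]) spool();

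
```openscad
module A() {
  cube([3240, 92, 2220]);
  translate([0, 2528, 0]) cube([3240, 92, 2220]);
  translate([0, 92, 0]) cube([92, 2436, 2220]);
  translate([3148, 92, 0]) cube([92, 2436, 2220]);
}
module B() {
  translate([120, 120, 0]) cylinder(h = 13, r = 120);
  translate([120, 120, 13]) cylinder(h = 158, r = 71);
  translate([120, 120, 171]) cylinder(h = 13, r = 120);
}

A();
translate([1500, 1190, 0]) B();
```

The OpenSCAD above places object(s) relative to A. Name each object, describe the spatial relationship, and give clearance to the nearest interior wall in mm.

Clearances: x = 1408, y = 1098; minimum 1098 mm.

A is a house frame. B is a spool. The spool sits inside the house frame, centred. The clearance to the nearest interior wall is 1098 mm.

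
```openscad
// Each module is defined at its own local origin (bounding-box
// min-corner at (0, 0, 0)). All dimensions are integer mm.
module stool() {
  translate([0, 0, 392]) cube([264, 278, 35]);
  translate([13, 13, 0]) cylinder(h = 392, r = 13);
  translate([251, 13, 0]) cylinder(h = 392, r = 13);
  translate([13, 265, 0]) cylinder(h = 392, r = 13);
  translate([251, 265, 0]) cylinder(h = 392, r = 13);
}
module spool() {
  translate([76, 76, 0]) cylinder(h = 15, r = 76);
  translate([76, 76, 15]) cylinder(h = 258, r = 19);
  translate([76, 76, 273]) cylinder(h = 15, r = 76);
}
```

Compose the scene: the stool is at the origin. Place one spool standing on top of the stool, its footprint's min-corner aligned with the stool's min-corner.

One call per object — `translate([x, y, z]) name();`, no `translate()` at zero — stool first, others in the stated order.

stool();
translate([0, 0, 427]) spool();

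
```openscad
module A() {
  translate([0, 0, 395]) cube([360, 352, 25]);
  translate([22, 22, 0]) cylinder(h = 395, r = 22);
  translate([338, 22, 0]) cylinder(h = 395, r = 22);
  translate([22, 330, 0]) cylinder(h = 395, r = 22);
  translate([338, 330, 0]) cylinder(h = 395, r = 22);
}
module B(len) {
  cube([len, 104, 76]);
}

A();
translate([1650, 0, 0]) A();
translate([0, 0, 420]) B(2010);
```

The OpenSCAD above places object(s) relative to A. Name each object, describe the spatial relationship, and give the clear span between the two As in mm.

A is a stool. B is a beam. A beam spans the tops of two stools. The clear span between the two stools is 1290 mm.

Second stool starts at x = 1650; first ends at x = 360; clear span = 1650 − 360 = 1290 mm.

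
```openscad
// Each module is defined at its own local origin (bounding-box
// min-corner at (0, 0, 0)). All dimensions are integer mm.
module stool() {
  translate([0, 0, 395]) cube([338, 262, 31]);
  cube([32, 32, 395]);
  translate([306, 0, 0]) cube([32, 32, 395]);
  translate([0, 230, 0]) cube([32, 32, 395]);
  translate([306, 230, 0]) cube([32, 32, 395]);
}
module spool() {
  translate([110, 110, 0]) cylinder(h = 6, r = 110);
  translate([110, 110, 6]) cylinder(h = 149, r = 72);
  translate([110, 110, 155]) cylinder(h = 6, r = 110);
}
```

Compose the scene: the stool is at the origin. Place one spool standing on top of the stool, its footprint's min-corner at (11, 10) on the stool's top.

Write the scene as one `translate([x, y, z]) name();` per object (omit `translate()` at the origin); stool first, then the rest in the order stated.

stool();
translate([11, 10, 426]) spool();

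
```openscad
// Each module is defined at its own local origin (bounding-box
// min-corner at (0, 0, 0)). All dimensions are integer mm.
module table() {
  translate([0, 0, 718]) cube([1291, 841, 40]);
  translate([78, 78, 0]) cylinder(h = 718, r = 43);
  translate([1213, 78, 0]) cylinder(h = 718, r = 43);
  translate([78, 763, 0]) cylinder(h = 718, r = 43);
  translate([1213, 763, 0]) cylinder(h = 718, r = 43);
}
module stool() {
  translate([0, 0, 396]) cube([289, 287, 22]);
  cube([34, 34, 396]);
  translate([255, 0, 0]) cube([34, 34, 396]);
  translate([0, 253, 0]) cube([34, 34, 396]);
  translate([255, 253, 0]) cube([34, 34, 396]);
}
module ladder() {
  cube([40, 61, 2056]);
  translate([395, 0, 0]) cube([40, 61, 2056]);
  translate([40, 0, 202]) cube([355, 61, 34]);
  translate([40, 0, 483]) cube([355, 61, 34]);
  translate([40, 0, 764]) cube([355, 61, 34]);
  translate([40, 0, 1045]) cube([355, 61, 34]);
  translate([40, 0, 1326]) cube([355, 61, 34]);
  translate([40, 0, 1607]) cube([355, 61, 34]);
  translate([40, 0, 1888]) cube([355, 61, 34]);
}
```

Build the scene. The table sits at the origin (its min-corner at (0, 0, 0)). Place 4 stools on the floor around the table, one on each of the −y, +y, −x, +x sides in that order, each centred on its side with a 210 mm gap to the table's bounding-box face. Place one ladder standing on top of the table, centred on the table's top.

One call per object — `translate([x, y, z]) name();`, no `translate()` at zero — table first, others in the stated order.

table();
translate([501, -497, 0]) stool();
translate([501, 1051, 0]) stool();
translate([-499, 277, 0]) stool();
translate([1501, 277, 0]) stool();
translate([428, 390, 758]) ladder();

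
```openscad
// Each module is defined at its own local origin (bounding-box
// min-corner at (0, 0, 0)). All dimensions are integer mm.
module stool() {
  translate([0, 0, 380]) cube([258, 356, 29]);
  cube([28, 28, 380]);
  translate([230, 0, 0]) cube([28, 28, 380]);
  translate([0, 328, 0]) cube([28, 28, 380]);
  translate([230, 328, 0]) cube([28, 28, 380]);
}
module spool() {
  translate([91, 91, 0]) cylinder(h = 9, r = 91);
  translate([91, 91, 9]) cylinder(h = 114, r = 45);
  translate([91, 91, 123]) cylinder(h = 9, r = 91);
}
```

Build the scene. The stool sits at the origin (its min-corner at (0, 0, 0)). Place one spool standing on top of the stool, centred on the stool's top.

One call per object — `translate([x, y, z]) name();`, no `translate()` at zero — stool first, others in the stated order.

stool();
translate([38, 87, 409]) spool();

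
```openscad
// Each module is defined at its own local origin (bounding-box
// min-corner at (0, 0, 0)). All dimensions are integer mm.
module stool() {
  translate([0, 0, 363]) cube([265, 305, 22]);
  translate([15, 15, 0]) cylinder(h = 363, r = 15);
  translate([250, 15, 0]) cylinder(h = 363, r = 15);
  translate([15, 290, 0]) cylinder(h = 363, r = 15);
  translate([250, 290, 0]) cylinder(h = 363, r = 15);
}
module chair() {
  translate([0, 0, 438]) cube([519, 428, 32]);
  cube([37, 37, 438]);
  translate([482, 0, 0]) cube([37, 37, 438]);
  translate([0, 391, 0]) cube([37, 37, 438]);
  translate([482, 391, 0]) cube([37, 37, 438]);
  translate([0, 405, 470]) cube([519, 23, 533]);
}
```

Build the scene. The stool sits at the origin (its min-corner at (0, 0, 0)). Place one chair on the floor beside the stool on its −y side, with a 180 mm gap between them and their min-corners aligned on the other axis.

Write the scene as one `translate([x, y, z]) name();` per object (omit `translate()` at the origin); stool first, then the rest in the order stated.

stool();
translate([0, -608, 0]) chair();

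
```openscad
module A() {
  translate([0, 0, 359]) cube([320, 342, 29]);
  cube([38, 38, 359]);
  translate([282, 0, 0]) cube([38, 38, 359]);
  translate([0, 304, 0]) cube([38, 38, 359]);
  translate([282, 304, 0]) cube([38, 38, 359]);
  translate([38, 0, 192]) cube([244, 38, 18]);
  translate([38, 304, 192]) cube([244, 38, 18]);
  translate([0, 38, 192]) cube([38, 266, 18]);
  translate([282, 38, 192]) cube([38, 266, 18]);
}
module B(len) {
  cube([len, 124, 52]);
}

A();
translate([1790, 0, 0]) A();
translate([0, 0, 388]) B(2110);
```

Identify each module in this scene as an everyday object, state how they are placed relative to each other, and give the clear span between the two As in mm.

Second stool starts at x = 1790; first ends at x = 320; clear span = 1790 − 320 = 1470 mm.

A is a stool. B is a beam. A beam spans the tops of two stools. The clear span between the two stools is 1470 mm.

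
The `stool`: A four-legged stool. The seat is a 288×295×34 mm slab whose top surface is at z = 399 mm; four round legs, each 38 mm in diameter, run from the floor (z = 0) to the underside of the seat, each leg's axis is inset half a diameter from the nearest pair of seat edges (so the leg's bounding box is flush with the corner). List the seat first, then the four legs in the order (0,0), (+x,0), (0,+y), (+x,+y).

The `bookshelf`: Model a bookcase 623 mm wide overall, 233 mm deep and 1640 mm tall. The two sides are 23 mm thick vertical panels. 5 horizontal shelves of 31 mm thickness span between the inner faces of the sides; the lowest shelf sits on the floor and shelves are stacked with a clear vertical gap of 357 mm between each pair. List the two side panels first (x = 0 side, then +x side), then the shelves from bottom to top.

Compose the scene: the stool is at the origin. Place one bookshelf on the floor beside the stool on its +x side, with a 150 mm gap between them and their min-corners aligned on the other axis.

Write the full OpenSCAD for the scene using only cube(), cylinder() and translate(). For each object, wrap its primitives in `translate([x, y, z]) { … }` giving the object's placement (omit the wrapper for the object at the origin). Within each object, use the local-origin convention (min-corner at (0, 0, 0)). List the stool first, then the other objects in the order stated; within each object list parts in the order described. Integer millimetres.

translate([0, 0, 365]) cube([288, 295, 34]);
translate([19, 19, 0]) cylinder(h = 365, r = 19);
translate([269, 19, 0]) cylinder(h = 365, r = 19);
translate([19, 276, 0]) cylinder(h = 365, r = 19);
translate([269, 276, 0]) cylinder(h = 365, r = 19);
translate([438, 0, 0]) {
  cube([23, 233, 1640]);
  translate([600, 0, 0]) cube([23, 233, 1640]);
  translate([23, 0, 0]) cube([577, 233, 31]);
  translate([23, 0, 388]) cube([577, 233, 31]);
  translate([23, 0, 776]) cube([577, 233, 31]);
  translate([23, 0, 1164]) cube([577, 233, 31]);
  translate([23, 0, 1552]) cube([577, 233, 31]);
}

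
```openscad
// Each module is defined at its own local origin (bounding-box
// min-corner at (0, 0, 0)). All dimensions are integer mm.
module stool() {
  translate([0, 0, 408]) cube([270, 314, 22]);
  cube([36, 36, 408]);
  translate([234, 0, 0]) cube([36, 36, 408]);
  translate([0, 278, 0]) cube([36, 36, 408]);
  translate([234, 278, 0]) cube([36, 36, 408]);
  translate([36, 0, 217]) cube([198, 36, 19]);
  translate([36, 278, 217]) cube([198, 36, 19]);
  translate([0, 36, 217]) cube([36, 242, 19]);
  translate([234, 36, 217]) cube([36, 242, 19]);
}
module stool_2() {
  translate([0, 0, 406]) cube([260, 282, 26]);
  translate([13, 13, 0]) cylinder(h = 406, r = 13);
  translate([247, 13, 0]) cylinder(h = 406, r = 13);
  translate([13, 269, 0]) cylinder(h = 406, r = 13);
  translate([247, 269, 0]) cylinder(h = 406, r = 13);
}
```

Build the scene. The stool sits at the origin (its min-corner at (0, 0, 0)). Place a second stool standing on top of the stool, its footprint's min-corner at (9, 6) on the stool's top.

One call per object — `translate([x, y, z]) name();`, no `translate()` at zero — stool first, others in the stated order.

stool();
translate([9, 6, 430]) stool_2();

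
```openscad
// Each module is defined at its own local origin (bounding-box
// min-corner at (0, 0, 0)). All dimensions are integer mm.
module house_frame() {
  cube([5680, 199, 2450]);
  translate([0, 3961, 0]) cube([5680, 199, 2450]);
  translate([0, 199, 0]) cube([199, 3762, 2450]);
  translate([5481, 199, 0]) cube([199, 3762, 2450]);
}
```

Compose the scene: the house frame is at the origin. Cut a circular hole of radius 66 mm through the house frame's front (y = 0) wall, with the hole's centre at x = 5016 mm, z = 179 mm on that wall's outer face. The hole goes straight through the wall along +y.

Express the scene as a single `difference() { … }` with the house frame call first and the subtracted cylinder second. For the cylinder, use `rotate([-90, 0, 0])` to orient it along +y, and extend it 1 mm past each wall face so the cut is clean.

difference() {
  house_frame();
  translate([5016, -1, 179]) rotate([-90, 0, 0]) cylinder(h = 201, r = 66);
}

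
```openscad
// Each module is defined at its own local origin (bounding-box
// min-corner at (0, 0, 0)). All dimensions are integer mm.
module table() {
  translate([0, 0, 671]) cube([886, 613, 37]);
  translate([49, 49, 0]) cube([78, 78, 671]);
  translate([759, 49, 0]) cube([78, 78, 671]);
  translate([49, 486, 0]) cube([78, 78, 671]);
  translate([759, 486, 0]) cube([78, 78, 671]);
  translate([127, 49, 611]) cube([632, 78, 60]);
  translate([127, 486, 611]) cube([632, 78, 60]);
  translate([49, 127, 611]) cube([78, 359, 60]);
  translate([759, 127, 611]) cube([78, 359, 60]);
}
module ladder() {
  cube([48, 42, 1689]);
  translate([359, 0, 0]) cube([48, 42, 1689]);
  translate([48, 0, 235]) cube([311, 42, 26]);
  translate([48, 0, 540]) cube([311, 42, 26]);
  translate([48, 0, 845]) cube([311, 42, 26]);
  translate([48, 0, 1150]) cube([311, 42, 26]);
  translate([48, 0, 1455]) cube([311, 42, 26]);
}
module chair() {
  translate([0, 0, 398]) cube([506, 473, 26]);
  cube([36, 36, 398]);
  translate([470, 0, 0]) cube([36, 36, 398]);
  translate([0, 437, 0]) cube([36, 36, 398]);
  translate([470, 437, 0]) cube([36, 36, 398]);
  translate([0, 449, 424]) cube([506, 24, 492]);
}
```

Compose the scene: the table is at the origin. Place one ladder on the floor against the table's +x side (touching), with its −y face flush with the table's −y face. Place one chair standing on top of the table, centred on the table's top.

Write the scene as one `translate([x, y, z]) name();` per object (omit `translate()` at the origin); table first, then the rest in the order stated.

table();
translate([886, 0, 0]) ladder();
translate([190, 70, 708]) chair();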